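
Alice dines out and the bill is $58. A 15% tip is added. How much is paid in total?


Calculate the tip:
15% of $58 = $8.70
Add tip to meal cost:
$58 + $8.70 = $66.70

$66.70


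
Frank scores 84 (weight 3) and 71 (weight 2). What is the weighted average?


Weighted sum:
3 x 84 + 2 x 71 = 394
Total weight:
3 + 2 = 5
Weighted average:
394 / 5 = 78.8

78.8


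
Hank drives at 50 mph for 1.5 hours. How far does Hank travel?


Use the formula: distance = speed x time
Speed = 50 mph, Time = 1.5 hours
50 x 1.5 = 75 miles

75 miles


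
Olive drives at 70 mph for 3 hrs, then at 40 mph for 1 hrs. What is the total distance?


Leg 1 distance:
70 x 3 = 210 miles
Leg 2 distance:
40 x 1 = 40 miles
Total distance:
210 + 40 = 250 miles

250 miles


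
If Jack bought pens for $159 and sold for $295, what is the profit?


Selling price = $295
Cost price = $159
Profit = selling price - cost price:
Profit = $295 - $159 = $136

$136


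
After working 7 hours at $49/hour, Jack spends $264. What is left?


Calculate earnings:
7 x $49 = $343
Subtract spending:
$343 - $264 = $79

$79


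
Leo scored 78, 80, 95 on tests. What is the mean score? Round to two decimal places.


Add the scores:
78 + 80 + 95 = 253
Divide by the number of tests:
253 / 3 = 84.3333... ≈ 84.33

84.33


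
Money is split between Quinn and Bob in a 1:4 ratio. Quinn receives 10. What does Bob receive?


Find the multiplier:
10 / 1 = 10
Apply to Bob's share:
4 x 10 = 40

40


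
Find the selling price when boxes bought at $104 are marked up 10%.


Calculate the markup amount:
10% of $104 = $10.40
Add to cost:
$104 + $10.40 = $114.40

$114.40


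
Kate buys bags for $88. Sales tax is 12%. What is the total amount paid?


Calculate the tax:
12% of $88 = $10.56
Add tax to price:
$88 + $10.56 = $98.56

$98.56


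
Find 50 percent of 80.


Convert percentage to decimal:
50% = 0.5
Multiply:
80 x 0.5 = 40

40


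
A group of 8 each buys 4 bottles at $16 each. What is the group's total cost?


Cost per person:
4 x $16 = $64
Group total:
8 x $64 = $512

$512


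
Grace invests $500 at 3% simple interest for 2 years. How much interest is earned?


Use the formula I = P x R x T / 100
P x R x T = 500 x 3 x 2 = 3000
I = 3000 / 100 = $30

$30


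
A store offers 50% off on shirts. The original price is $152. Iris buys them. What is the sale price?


Calculate the discount amount:
50% of $152 = $76
Subtract from original:
$152 - $76 = $76

$76


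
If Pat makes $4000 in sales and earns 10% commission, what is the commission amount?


Convert rate to decimal:
10% = 0.1
Multiply by sales:
$4000 x 0.1 = $400

$400


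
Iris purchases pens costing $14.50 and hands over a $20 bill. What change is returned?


Start with the amount paid:
$20
Subtract the price:
$20 - $14.50 = $5.50

$5.50


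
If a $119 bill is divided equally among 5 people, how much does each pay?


Total bill: $119
Number of people: 5
Each pays: $119 / 5 = $23.80

$23.80


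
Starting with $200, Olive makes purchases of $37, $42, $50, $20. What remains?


Add up expenses:
$37 + $42 + $50 + $20 = $149
Subtract from budget:
$200 - $149 = $51

$51


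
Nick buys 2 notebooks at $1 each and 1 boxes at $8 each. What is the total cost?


Cost of notebooks:
2 x $1 = $2
Cost of boxes:
1 x $8 = $8
Add both:
$2 + $8 = $10

$10


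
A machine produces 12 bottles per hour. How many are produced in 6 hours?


Production rate: 12 bottles per hour
Time: 6 hours
Total: 12 x 6 = 72 bottles

72 bottles


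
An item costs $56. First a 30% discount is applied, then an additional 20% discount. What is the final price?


First discount:
30% of $56 = $16.80
Price after first discount:
$56 - $16.80 = $39.20
Second discount:
20% of $39.20 = $7.84
Final price:
$39.20 - $7.84 = $31.36

$31.36


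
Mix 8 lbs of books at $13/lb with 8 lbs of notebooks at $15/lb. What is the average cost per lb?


Cost of books:
8 x $13 = $104
Cost of notebooks:
8 x $15 = $120
Total cost: $104 + $120 = $224
Total weight: 16 lbs
Average: $224 / 16 = $14/lb

$14/lb


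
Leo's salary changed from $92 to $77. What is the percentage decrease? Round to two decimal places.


Find the absolute change:
|77 - 92| = 15
Divide by original and multiply by 100:
15 / 92 x 100 = 16.3043...% ≈ 16.3%

16.3%


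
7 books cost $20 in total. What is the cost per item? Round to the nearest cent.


Total cost: $20
Number of items: 7
Unit price: $20 / 7 = $2.8571... ≈ $2.86

$2.86


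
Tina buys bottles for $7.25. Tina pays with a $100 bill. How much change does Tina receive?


Start with the amount paid:
$100
Subtract the price:
$100 - $7.25 = $92.75

$92.75


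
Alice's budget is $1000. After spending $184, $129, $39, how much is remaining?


Add up expenses:
$184 + $129 + $39 = $352
Subtract from budget:
$1000 - $352 = $648

$648


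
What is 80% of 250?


Convert percentage to decimal:
80% = 0.8
Multiply:
250 x 0.8 = 200

200


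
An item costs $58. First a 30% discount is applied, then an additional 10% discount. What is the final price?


First discount:
30% of $58 = $17.40
Price after first discount:
$58 - $17.40 = $40.60
Second discount:
10% of $40.60 = $4.06
Final price:
$40.60 - $4.06 = $36.54

$36.54


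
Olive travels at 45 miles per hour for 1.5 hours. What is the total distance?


Use the formula: distance = speed x time
Speed = 45 mph, Time = 1.5 hours
45 x 1.5 = 67.5 miles

67.5 miles


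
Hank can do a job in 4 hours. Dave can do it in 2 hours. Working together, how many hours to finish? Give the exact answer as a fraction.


Hank's rate: 1/4 of the job per hour
Dave's rate: 1/2 of the job per hour
Combined rate: 1/4 + 1/2 = 3/4 per hour
Time = 1 / (3/4) = 4/3 hours (≈ 1.33 hours)

4/3 hours


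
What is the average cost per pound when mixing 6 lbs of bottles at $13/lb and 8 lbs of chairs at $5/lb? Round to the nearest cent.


Cost of bottles:
6 x $13 = $78
Cost of chairs:
8 x $5 = $40
Total cost: $78 + $40 = $118
Total weight: 14 lbs
Average: $118 / 14 = $8.4285... ≈ $8.43/lb

$8.43/lb


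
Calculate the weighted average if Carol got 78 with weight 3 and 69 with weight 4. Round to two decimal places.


Weighted sum:
3 x 78 + 4 x 69 = 510
Total weight:
3 + 4 = 7
Weighted average:
510 / 7 = 72.8571... ≈ 72.86

72.86


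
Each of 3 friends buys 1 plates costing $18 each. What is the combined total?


Cost per person:
1 x $18 = $18
Group total:
3 x $18 = $54

$54


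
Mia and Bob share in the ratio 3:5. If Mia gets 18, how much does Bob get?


Find the multiplier:
18 / 3 = 6
Apply to Bob's share:
5 x 6 = 30

30


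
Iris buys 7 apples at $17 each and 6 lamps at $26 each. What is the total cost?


Cost of apples:
7 x $17 = $119
Cost of lamps:
6 x $26 = $156
Add both:
$119 + $156 = $275

$275


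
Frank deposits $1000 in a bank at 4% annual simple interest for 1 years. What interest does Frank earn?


Use the formula I = P x R x T / 100
P x R x T = 1000 x 4 x 1 = 4000
I = 4000 / 100 = $40

$40


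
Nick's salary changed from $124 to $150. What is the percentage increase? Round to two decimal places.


Find the absolute change:
|150 - 124| = 26
Divide by original and multiply by 100:
26 / 124 x 100 = 20.9677...% ≈ 20.97%

20.97%


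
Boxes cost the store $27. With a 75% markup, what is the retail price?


Calculate the markup amount:
75% of $27 = $20.25
Add to cost:
$27 + $20.25 = $47.25

$47.25


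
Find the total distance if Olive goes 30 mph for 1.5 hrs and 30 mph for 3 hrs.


Leg 1 distance:
30 x 1.5 = 45 miles
Leg 2 distance:
30 x 3 = 90 miles
Total distance:
45 + 90 = 135 miles

135 miles


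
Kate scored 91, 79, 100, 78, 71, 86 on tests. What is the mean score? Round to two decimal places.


Add the scores:
91 + 79 + 100 + 78 + 71 + 86 = 505
Divide by the number of tests:
505 / 6 = 84.1666... ≈ 84.17

84.17


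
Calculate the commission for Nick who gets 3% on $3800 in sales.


Convert rate to decimal:
3% = 0.03
Multiply by sales:
$3800 x 0.03 = $114

$114


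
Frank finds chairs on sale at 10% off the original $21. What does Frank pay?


Calculate the discount amount:
10% of $21 = $2.10
Subtract from original:
$21 - $2.10 = $18.90

$18.90


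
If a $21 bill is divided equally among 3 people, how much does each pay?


Total bill: $21
Number of people: 3
Each pays: $21 / 3 = $7

$7


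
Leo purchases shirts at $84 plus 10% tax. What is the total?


Calculate the tax:
10% of $84 = $8.40
Add tax to price:
$84 + $8.40 = $92.40

$92.40


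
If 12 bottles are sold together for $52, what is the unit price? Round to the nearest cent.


Total cost: $52
Number of items: 12
Unit price: $52 / 12 = $4.3333... ≈ $4.33

$4.33


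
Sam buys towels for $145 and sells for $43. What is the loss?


Selling price = $43
Cost price = $145
Loss = cost price - selling price:
Loss = $145 - $43 = $102

$102


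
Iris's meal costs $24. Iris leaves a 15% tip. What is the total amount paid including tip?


Calculate the tip:
15% of $24 = $3.60
Add tip to meal cost:
$24 + $3.60 = $27.60

$27.60


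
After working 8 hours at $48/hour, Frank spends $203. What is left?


Calculate earnings:
8 x $48 = $384
Subtract spending:
$384 - $203 = $181

$181


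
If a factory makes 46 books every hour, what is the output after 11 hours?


Production rate: 46 books per hour
Time: 11 hours
Total: 46 x 11 = 506 books

506 books


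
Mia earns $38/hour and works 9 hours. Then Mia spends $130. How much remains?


Calculate earnings:
9 x $38 = $342
Subtract spending:
$342 - $130 = $212

$212


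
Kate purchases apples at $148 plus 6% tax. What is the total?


Calculate the tax:
6% of $148 = $8.88
Add tax to price:
$148 + $8.88 = $156.88

$156.88


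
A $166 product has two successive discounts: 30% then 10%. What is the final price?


First discount:
30% of $166 = $49.80
Price after first discount:
$166 - $49.80 = $116.20
Second discount:
10% of $116.20 = $11.62
Final price:
$116.20 - $11.62 = $104.58

$104.58


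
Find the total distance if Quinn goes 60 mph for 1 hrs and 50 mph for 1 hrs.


Leg 1 distance:
60 x 1 = 60 miles
Leg 2 distance:
50 x 1 = 50 miles
Total distance:
60 + 50 = 110 miles

110 miles


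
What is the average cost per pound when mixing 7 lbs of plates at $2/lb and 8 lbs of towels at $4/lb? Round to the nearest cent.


Cost of plates:
7 x $2 = $14
Cost of towels:
8 x $4 = $32
Total cost: $14 + $32 = $46
Total weight: 15 lbs
Average: $46 / 15 = $3.0666... ≈ $3.07/lb

$3.07/lb


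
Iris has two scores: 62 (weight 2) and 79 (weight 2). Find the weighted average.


Weighted sum:
2 x 62 + 2 x 79 = 282
Total weight:
2 + 2 = 4
Weighted average:
282 / 4 = 70.5

70.5


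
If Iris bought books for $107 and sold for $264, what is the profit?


Selling price = $264
Cost price = $107
Profit = selling price - cost price:
Profit = $264 - $107 = $157

$157


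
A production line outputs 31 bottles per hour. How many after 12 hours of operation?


Production rate: 31 bottles per hour
Time: 12 hours
Total: 31 x 12 = 372 bottles

372 bottles


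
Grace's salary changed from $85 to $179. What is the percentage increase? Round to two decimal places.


Find the absolute change:
|179 - 85| = 94
Divide by original and multiply by 100:
94 / 85 x 100 = 110.5882...% ≈ 110.59%

110.59%


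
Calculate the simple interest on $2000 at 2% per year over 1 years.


Use the formula I = P x R x T / 100
P x R x T = 2000 x 2 x 1 = 4000
I = 4000 / 100 = $40

$40


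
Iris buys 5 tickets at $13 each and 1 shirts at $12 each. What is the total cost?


Cost of tickets:
5 x $13 = $65
Cost of shirts:
1 x $12 = $12
Add both:
$65 + $12 = $77

$77


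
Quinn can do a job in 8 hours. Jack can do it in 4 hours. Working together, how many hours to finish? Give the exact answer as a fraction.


Quinn's rate: 1/8 of the job per hour
Jack's rate: 1/4 of the job per hour
Combined rate: 1/8 + 1/4 = 3/8 per hour
Time = 1 / (3/8) = 8/3 hours (≈ 2.67 hours)

8/3 hours


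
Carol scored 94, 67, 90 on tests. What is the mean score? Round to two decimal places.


Add the scores:
94 + 67 + 90 = 251
Divide by the number of tests:
251 / 3 = 83.6666... ≈ 83.67

83.67


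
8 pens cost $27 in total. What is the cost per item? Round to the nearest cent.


Total cost: $27
Number of items: 8
Unit price: $27 / 8 = $3.375 ≈ $3.38

$3.38


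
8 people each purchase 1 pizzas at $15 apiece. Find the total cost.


Cost per person:
1 x $15 = $15
Group total:
8 x $15 = $120

$120


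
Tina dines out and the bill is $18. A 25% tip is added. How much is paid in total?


Calculate the tip:
25% of $18 = $4.50
Add tip to meal cost:
$18 + $4.50 = $22.50

$22.50


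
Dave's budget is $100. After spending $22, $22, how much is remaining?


Add up expenses:
$22 + $22 = $44
Subtract from budget:
$100 - $44 = $56

$56


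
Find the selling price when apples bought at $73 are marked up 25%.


Calculate the markup amount:
25% of $73 = $18.25
Add to cost:
$73 + $18.25 = $91.25

$91.25


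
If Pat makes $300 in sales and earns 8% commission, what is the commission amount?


Convert rate to decimal:
8% = 0.08
Multiply by sales:
$300 x 0.08 = $24

$24


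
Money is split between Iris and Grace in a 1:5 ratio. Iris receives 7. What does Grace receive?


Find the multiplier:
7 / 1 = 7
Apply to Grace's share:
5 x 7 = 35

35


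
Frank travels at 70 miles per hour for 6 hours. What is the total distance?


Use the formula: distance = speed x time
Speed = 70 mph, Time = 6 hours
70 x 6 = 420 miles

420 miles


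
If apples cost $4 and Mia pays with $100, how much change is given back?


Start with the amount paid:
$100
Subtract the price:
$100 - $4 = $96

$96


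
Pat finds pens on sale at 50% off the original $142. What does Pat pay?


Calculate the discount amount:
50% of $142 = $71
Subtract from original:
$142 - $71 = $71

$71


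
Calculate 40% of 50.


Convert percentage to decimal:
40% = 0.4
Multiply:
50 x 0.4 = 20

20


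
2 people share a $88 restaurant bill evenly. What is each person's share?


Total bill: $88
Number of people: 2
Each pays: $88 / 2 = $44

$44


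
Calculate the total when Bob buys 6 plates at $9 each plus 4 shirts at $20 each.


Cost of plates:
6 x $9 = $54
Cost of shirts:
4 x $20 = $80
Add both:
$54 + $80 = $134

$134


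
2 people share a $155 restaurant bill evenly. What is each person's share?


Total bill: $155
Number of people: 2
Each pays: $155 / 2 = $77.50

$77.50


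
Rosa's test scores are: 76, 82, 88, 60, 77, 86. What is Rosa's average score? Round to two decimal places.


Add the scores:
76 + 82 + 88 + 60 + 77 + 86 = 469
Divide by the number of tests:
469 / 6 = 78.1666... ≈ 78.17

78.17


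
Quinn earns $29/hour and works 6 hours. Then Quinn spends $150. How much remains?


Calculate earnings:
6 x $29 = $174
Subtract spending:
$174 - $150 = $24

$24


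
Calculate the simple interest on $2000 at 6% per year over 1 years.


Use the formula I = P x R x T / 100
P x R x T = 2000 x 6 x 1 = 12000
I = 12000 / 100 = $120

$120


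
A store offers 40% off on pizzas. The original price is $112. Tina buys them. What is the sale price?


Calculate the discount amount:
40% of $112 = $44.80
Subtract from original:
$112 - $44.80 = $67.20

$67.20


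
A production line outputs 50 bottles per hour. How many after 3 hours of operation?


Production rate: 50 bottles per hour
Time: 3 hours
Total: 50 x 3 = 150 bottles

150 bottles


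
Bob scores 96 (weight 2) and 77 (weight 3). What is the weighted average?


Weighted sum:
2 x 96 + 3 x 77 = 423
Total weight:
2 + 3 = 5
Weighted average:
423 / 5 = 84.6

84.6


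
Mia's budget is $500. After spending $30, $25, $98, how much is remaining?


Add up expenses:
$30 + $25 + $98 = $153
Subtract from budget:
$500 - $153 = $347

$347


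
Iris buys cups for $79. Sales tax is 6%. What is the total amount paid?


Calculate the tax:
6% of $79 = $4.74
Add tax to price:
$79 + $4.74 = $83.74

$83.74


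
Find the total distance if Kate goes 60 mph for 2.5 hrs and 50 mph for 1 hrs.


Leg 1 distance:
60 x 2.5 = 150 miles
Leg 2 distance:
50 x 1 = 50 miles
Total distance:
150 + 50 = 200 miles

200 miles


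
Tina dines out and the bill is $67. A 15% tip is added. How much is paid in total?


Calculate the tip:
15% of $67 = $10.05
Add tip to meal cost:
$67 + $10.05 = $77.05

$77.05


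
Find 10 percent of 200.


Convert percentage to decimal:
10% = 0.1
Multiply:
200 x 0.1 = 20

20


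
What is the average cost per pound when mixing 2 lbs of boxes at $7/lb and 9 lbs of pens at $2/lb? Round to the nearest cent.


Cost of boxes:
2 x $7 = $14
Cost of pens:
9 x $2 = $18
Total cost: $14 + $18 = $32
Total weight: 11 lbs
Average: $32 / 11 = $2.9090... ≈ $2.91/lb

$2.91/lb


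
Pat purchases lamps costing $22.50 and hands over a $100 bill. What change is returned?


Start with the amount paid:
$100
Subtract the price:
$100 - $22.50 = $77.50

$77.50


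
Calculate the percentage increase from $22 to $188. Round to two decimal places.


Find the absolute change:
|188 - 22| = 166
Divide by original and multiply by 100:
166 / 22 x 100 = 754.5454...% ≈ 754.55%

754.55%


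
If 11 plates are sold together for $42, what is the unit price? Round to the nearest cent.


Total cost: $42
Number of items: 11
Unit price: $42 / 11 = $3.8181... ≈ $3.82

$3.82


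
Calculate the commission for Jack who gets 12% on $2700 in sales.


Convert rate to decimal:
12% = 0.12
Multiply by sales:
$2700 x 0.12 = $324

$324


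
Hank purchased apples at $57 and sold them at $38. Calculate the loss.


Selling price = $38
Cost price = $57
Loss = cost price - selling price:
Loss = $57 - $38 = $19

$19


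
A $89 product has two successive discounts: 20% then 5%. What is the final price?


First discount:
20% of $89 = $17.80
Price after first discount:
$89 - $17.80 = $71.20
Second discount:
5% of $71.20 = $3.56
Final price:
$71.20 - $3.56 = $67.64

$67.64


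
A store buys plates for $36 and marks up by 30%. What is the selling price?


Calculate the markup amount:
30% of $36 = $10.80
Add to cost:
$36 + $10.80 = $46.80

$46.80


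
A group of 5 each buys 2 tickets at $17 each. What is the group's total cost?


Cost per person:
2 x $17 = $34
Group total:
5 x $34 = $170

$170


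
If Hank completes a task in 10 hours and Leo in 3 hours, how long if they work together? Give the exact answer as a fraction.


Hank's rate: 1/10 of the job per hour
Leo's rate: 1/3 of the job per hour
Combined rate: 1/10 + 1/3 = 13/30 per hour
Time = 1 / (13/30) = 30/13 hours (≈ 2.31 hours)

30/13 hours


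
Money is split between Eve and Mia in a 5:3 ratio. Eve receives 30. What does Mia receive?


Find the multiplier:
30 / 5 = 6
Apply to Mia's share:
3 x 6 = 18

18


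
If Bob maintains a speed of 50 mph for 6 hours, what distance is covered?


Use the formula: distance = speed x time
Speed = 50 mph, Time = 6 hours
50 x 6 = 300 miles

300 miles


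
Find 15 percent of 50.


Convert percentage to decimal:
15% = 0.15
Multiply:
50 x 0.15 = 7.5

7.5


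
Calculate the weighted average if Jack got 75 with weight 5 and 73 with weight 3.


Weighted sum:
5 x 75 + 3 x 73 = 594
Total weight:
5 + 3 = 8
Weighted average:
594 / 8 = 74.25

74.25


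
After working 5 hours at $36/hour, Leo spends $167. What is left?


Calculate earnings:
5 x $36 = $180
Subtract spending:
$180 - $167 = $13

$13


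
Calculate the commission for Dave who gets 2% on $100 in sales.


Convert rate to decimal:
2% = 0.02
Multiply by sales:
$100 x 0.02 = $2

$2


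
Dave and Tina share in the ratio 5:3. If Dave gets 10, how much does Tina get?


Find the multiplier:
10 / 5 = 2
Apply to Tina's share:
3 x 2 = 6

6


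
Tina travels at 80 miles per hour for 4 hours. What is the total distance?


Use the formula: distance = speed x time
Speed = 80 mph, Time = 4 hours
80 x 4 = 320 miles

320 miles


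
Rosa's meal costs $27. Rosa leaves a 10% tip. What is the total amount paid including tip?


Calculate the tip:
10% of $27 = $2.70
Add tip to meal cost:
$27 + $2.70 = $29.70

$29.70


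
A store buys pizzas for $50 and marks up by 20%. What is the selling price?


Calculate the markup amount:
20% of $50 = $10
Add to cost:
$50 + $10 = $60

$60


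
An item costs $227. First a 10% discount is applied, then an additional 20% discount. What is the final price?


First discount:
10% of $227 = $22.70
Price after first discount:
$227 - $22.70 = $204.30
Second discount:
20% of $204.30 = $40.86
Final price:
$204.30 - $40.86 = $163.44

$163.44


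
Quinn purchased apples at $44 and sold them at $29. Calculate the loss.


Selling price = $29
Cost price = $44
Loss = cost price - selling price:
Loss = $44 - $29 = $15

$15


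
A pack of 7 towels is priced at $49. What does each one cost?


Total cost: $49
Number of items: 7
Unit price: $49 / 7 = $7

$7


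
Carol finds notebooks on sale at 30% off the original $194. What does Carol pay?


Calculate the discount amount:
30% of $194 = $58.20
Subtract from original:
$194 - $58.20 = $135.80

$135.80


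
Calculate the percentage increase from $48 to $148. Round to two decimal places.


Find the absolute change:
|148 - 48| = 100
Divide by original and multiply by 100:
100 / 48 x 100 = 208.3333...% ≈ 208.33%

208.33%


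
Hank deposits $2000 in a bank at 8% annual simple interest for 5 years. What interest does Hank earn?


Use the formula I = P x R x T / 100
P x R x T = 2000 x 8 x 5 = 80000
I = 80000 / 100 = $800

$800


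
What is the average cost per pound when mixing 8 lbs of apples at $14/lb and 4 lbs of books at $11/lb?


Cost of apples:
8 x $14 = $112
Cost of books:
4 x $11 = $44
Total cost: $112 + $44 = $156
Total weight: 12 lbs
Average: $156 / 12 = $13/lb

$13/lb


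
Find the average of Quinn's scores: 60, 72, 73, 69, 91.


Add the scores:
60 + 72 + 73 + 69 + 91 = 365
Divide by the number of tests:
365 / 5 = 73

73


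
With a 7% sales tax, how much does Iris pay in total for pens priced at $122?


Calculate the tax:
7% of $122 = $8.54
Add tax to price:
$122 + $8.54 = $130.54

$130.54


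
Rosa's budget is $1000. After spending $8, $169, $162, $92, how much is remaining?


Add up expenses:
$8 + $169 + $162 + $92 = $431
Subtract from budget:
$1000 - $431 = $569

$569


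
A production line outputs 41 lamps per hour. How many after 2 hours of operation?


Production rate: 41 lamps per hour
Time: 2 hours
Total: 41 x 2 = 82 lamps

82 lamps


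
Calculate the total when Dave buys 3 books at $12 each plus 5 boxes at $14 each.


Cost of books:
3 x $12 = $36
Cost of boxes:
5 x $14 = $70
Add both:
$36 + $70 = $106

$106


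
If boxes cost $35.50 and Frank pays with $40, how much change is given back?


Start with the amount paid:
$40
Subtract the price:
$40 - $35.50 = $4.50

$4.50


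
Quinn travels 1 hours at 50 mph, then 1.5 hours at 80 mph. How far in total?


Leg 1 distance:
50 x 1 = 50 miles
Leg 2 distance:
80 x 1.5 = 120 miles
Total distance:
50 + 120 = 170 miles

170 miles


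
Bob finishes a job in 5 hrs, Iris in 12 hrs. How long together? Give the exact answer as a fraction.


Bob's rate: 1/5 of the job per hour
Iris's rate: 1/12 of the job per hour
Combined rate: 1/5 + 1/12 = 17/60 per hour
Time = 1 / (17/60) = 60/17 hours (≈ 3.53 hours)

60/17 hours


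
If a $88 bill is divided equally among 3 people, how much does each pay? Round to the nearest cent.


Total bill: $88
Number of people: 3
Each pays: $88 / 3 = $29.3333... ≈ $29.33

$29.33


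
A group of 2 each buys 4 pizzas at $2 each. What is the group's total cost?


Cost per person:
4 x $2 = $8
Group total:
2 x $8 = $16

$16


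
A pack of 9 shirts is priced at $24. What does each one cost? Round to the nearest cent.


Total cost: $24
Number of items: 9
Unit price: $24 / 9 = $2.6666... ≈ $2.67

$2.67


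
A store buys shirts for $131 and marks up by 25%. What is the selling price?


Calculate the markup amount:
25% of $131 = $32.75
Add to cost:
$131 + $32.75 = $163.75

$163.75


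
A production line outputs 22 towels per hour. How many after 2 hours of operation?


Production rate: 22 towels per hour
Time: 2 hours
Total: 22 x 2 = 44 towels

44 towels


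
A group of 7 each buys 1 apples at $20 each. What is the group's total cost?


Cost per person:
1 x $20 = $20
Group total:
7 x $20 = $140

$140


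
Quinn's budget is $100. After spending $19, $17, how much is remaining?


Add up expenses:
$19 + $17 = $36
Subtract from budget:
$100 - $36 = $64

$64


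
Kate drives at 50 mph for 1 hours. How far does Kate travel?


Use the formula: distance = speed x time
Speed = 50 mph, Time = 1 hours
50 x 1 = 50 miles

50 miles


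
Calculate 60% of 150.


Convert percentage to decimal:
60% = 0.6
Multiply:
150 x 0.6 = 90

90


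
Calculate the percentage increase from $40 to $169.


Find the absolute change:
|169 - 40| = 129
Divide by original and multiply by 100:
129 / 40 x 100 = 322.5%

322.5%


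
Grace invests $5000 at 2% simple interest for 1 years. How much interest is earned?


Use the formula I = P x R x T / 100
P x R x T = 5000 x 2 x 1 = 10000
I = 10000 / 100 = $100

$100


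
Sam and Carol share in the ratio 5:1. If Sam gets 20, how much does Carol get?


Find the multiplier:
20 / 5 = 4
Apply to Carol's share:
1 x 4 = 4

4


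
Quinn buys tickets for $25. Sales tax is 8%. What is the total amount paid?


Calculate the tax:
8% of $25 = $2
Add tax to price:
$25 + $2 = $27

$27


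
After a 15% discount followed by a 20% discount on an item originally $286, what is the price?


First discount:
15% of $286 = $42.90
Price after first discount:
$286 - $42.90 = $243.10
Second discount:
20% of $243.10 = $48.62
Final price:
$243.10 - $48.62 = $194.48

$194.48


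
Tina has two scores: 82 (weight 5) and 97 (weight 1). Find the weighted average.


Weighted sum:
5 x 82 + 1 x 97 = 507
Total weight:
5 + 1 = 6
Weighted average:
507 / 6 = 84.5

84.5


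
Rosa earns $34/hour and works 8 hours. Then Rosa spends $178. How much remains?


Calculate earnings:
8 x $34 = $272
Subtract spending:
$272 - $178 = $94

$94


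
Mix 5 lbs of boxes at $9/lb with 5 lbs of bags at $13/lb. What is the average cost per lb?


Cost of boxes:
5 x $9 = $45
Cost of bags:
5 x $13 = $65
Total cost: $45 + $65 = $110
Total weight: 10 lbs
Average: $110 / 10 = $11/lb

$11/lb


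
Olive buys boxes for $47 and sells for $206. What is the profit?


Selling price = $206
Cost price = $47
Profit = selling price - cost price:
Profit = $206 - $47 = $159

$159


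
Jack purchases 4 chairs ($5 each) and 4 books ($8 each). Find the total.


Cost of chairs:
4 x $5 = $20
Cost of books:
4 x $8 = $32
Add both:
$20 + $32 = $52

$52


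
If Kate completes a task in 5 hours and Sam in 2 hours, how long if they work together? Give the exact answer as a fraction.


Kate's rate: 1/5 of the job per hour
Sam's rate: 1/2 of the job per hour
Combined rate: 1/5 + 1/2 = 7/10 per hour
Time = 1 / (7/10) = 10/7 hours (≈ 1.43 hours)

10/7 hours


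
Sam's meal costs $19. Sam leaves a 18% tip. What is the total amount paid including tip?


Calculate the tip:
18% of $19 = $3.42
Add tip to meal cost:
$19 + $3.42 = $22.42

$22.42


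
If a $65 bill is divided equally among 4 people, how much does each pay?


Total bill: $65
Number of people: 4
Each pays: $65 / 4 = $16.25

$16.25


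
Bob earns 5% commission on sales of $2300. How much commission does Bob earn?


Convert rate to decimal:
5% = 0.05
Multiply by sales:
$2300 x 0.05 = $115

$115


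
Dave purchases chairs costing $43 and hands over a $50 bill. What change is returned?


Start with the amount paid:
$50
Subtract the price:
$50 - $43 = $7

$7


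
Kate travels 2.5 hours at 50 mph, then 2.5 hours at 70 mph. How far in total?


Leg 1 distance:
50 x 2.5 = 125 miles
Leg 2 distance:
70 x 2.5 = 175 miles
Total distance:
125 + 175 = 300 miles

300 miles


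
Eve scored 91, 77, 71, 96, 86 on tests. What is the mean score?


Add the scores:
91 + 77 + 71 + 96 + 86 = 421
Divide by the number of tests:
421 / 5 = 84.2

84.2


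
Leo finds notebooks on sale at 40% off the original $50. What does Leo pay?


Calculate the discount amount:
40% of $50 = $20
Subtract from original:
$50 - $20 = $30

$30


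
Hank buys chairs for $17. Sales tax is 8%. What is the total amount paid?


Calculate the tax:
8% of $17 = $1.36
Add tax to price:
$17 + $1.36 = $18.36

$18.36


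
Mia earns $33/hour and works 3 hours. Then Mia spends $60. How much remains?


Calculate earnings:
3 x $33 = $99
Subtract spending:
$99 - $60 = $39

$39


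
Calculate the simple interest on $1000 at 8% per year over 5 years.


Use the formula I = P x R x T / 100
P x R x T = 1000 x 8 x 5 = 40000
I = 40000 / 100 = $400

$400


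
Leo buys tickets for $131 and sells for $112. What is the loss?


Selling price = $112
Cost price = $131
Loss = cost price - selling price:
Loss = $131 - $112 = $19

$19


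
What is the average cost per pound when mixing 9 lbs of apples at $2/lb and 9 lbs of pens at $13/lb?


Cost of apples:
9 x $2 = $18
Cost of pens:
9 x $13 = $117
Total cost: $18 + $117 = $135
Total weight: 18 lbs
Average: $135 / 18 = $7.50/lb

$7.50/lb


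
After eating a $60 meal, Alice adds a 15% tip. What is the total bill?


Calculate the tip:
15% of $60 = $9
Add tip to meal cost:
$60 + $9 = $69

$69


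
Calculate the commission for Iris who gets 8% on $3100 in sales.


Convert rate to decimal:
8% = 0.08
Multiply by sales:
$3100 x 0.08 = $248

$248


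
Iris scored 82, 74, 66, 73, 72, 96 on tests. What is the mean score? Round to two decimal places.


Add the scores:
82 + 74 + 66 + 73 + 72 + 96 = 463
Divide by the number of tests:
463 / 6 = 77.1666... ≈ 77.17

77.17


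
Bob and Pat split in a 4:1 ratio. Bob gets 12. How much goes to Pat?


Find the multiplier:
12 / 4 = 3
Apply to Pat's share:
1 x 3 = 3

3


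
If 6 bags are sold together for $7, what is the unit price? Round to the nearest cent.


Total cost: $7
Number of items: 6
Unit price: $7 / 6 = $1.1666... ≈ $1.17

$1.17


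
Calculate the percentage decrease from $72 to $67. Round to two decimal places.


Find the absolute change:
|67 - 72| = 5
Divide by original and multiply by 100:
5 / 72 x 100 = 6.9444...% ≈ 6.94%

6.94%


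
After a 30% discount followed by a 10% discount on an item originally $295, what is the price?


First discount:
30% of $295 = $88.50
Price after first discount:
$295 - $88.50 = $206.50
Second discount:
10% of $206.50 = $20.65
Final price:
$206.50 - $20.65 = $185.85

$185.85


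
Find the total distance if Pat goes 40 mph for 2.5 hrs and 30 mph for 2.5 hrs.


Leg 1 distance:
40 x 2.5 = 100 miles
Leg 2 distance:
30 x 2.5 = 75 miles
Total distance:
100 + 75 = 175 miles

175 miles


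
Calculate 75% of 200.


Convert percentage to decimal:
75% = 0.75
Multiply:
200 x 0.75 = 150

150


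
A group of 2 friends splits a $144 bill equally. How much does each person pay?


Total bill: $144
Number of people: 2
Each pays: $144 / 2 = $72

$72


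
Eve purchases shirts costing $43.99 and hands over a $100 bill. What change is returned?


Start with the amount paid:
$100
Subtract the price:
$100 - $43.99 = $56.01

$56.01


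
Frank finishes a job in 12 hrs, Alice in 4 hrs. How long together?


Frank's rate: 1/12 of the job per hour
Alice's rate: 1/4 of the job per hour
Combined rate: 1/12 + 1/4 = 1/3 per hour
Time = 1 / (1/3) = 3 hours

3 hours


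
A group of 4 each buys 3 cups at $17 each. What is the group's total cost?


Cost per person:
3 x $17 = $51
Group total:
4 x $51 = $204

$204


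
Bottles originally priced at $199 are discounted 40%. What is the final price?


Calculate the discount amount:
40% of $199 = $79.60
Subtract from original:
$199 - $79.60 = $119.40

$119.40


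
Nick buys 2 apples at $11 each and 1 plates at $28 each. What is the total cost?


Cost of apples:
2 x $11 = $22
Cost of plates:
1 x $28 = $28
Add both:
$22 + $28 = $50

$50


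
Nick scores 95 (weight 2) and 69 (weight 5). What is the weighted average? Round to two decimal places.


Weighted sum:
2 x 95 + 5 x 69 = 535
Total weight:
2 + 5 = 7
Weighted average:
535 / 7 = 76.4285... ≈ 76.43

76.43


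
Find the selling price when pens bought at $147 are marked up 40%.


Calculate the markup amount:
40% of $147 = $58.80
Add to cost:
$147 + $58.80 = $205.80

$205.80


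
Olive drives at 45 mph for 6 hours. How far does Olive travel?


Use the formula: distance = speed x time
Speed = 45 mph, Time = 6 hours
45 x 6 = 270 miles

270 miles


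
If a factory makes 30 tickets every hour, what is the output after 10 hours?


Production rate: 30 tickets per hour
Time: 10 hours
Total: 30 x 10 = 300 tickets

300 tickets


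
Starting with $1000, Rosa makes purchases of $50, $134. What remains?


Add up expenses:
$50 + $134 = $184
Subtract from budget:
$1000 - $184 = $816

$816


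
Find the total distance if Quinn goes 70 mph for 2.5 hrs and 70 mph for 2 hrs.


Leg 1 distance:
70 x 2.5 = 175 miles
Leg 2 distance:
70 x 2 = 140 miles
Total distance:
175 + 140 = 315 miles

315 miles


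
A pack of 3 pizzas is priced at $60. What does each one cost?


Total cost: $60
Number of items: 3
Unit price: $60 / 3 = $20

$20


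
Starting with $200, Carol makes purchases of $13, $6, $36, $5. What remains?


Add up expenses:
$13 + $6 + $36 + $5 = $60
Subtract from budget:
$200 - $60 = $140

$140


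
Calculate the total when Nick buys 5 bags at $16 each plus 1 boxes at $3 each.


Cost of bags:
5 x $16 = $80
Cost of boxes:
1 x $3 = $3
Add both:
$80 + $3 = $83

$83


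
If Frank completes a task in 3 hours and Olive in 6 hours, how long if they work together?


Frank's rate: 1/3 of the job per hour
Olive's rate: 1/6 of the job per hour
Combined rate: 1/3 + 1/6 = 1/2 per hour
Time = 1 / (1/2) = 2 hours

2 hours


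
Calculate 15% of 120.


Convert percentage to decimal:
15% = 0.15
Multiply:
120 x 0.15 = 18

18


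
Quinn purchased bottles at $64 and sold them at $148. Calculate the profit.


Selling price = $148
Cost price = $64
Profit = selling price - cost price:
Profit = $148 - $64 = $84

$84


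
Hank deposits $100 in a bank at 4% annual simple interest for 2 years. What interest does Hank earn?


Use the formula I = P x R x T / 100
P x R x T = 100 x 4 x 2 = 800
I = 800 / 100 = $8

$8


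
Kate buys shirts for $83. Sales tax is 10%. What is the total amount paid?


Calculate the tax:
10% of $83 = $8.30
Add tax to price:
$83 + $8.30 = $91.30

$91.30


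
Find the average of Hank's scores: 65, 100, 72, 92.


Add the scores:
65 + 100 + 72 + 92 = 329
Divide by the number of tests:
329 / 4 = 82.25

82.25


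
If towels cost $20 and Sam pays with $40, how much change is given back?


Start with the amount paid:
$40
Subtract the price:
$40 - $20 = $20

$20


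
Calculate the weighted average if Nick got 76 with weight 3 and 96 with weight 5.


Weighted sum:
3 x 76 + 5 x 96 = 708
Total weight:
3 + 5 = 8
Weighted average:
708 / 8 = 88.5

88.5


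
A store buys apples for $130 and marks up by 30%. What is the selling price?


Calculate the markup amount:
30% of $130 = $39
Add to cost:
$130 + $39 = $169

$169


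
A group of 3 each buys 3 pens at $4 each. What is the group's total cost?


Cost per person:
3 x $4 = $12
Group total:
3 x $12 = $36

$36


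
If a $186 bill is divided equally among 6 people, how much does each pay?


Total bill: $186
Number of people: 6
Each pays: $186 / 6 = $31

$31


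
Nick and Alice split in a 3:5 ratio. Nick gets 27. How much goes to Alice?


Find the multiplier:
27 / 3 = 9
Apply to Alice's share:
5 x 9 = 45

45


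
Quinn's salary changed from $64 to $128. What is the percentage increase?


Find the absolute change:
|128 - 64| = 64
Divide by original and multiply by 100:
64 / 64 x 100 = 100%

100%


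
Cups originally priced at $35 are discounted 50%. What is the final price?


Calculate the discount amount:
50% of $35 = $17.50
Subtract from original:
$35 - $17.50 = $17.50

$17.50


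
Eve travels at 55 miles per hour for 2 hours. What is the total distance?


Use the formula: distance = speed x time
Speed = 55 mph, Time = 2 hours
55 x 2 = 110 miles

110 miles


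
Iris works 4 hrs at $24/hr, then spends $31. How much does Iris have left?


Calculate earnings:
4 x $24 = $96
Subtract spending:
$96 - $31 = $65

$65


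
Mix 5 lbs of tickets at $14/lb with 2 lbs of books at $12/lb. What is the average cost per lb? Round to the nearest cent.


Cost of tickets:
5 x $14 = $70
Cost of books:
2 x $12 = $24
Total cost: $70 + $24 = $94
Total weight: 7 lbs
Average: $94 / 7 = $13.4285... ≈ $13.43/lb

$13.43/lb


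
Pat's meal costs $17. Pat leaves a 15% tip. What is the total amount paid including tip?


Calculate the tip:
15% of $17 = $2.55
Add tip to meal cost:
$17 + $2.55 = $19.55

$19.55


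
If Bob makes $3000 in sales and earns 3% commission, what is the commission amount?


Convert rate to decimal:
3% = 0.03
Multiply by sales:
$3000 x 0.03 = $90

$90


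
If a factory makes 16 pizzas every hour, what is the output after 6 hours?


Production rate: 16 pizzas per hour
Time: 6 hours
Total: 16 x 6 = 96 pizzas

96 pizzas


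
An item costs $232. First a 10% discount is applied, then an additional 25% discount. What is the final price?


First discount:
10% of $232 = $23.20
Price after first discount:
$232 - $23.20 = $208.80
Second discount:
25% of $208.80 = $52.20
Final price:
$208.80 - $52.20 = $156.60

$156.60


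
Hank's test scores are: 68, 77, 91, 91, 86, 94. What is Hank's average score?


Add the scores:
68 + 77 + 91 + 91 + 86 + 94 = 507
Divide by the number of tests:
507 / 6 = 84.5

84.5


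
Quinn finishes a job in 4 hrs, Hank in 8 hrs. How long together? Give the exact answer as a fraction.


Quinn's rate: 1/4 of the job per hour
Hank's rate: 1/8 of the job per hour
Combined rate: 1/4 + 1/8 = 3/8 per hour
Time = 1 / (3/8) = 8/3 hours (≈ 2.67 hours)

8/3 hours


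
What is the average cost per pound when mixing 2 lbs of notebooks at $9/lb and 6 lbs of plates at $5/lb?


Cost of notebooks:
2 x $9 = $18
Cost of plates:
6 x $5 = $30
Total cost: $18 + $30 = $48
Total weight: 8 lbs
Average: $48 / 8 = $6/lb

$6/lb


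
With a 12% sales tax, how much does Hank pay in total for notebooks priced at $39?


Calculate the tax:
12% of $39 = $4.68
Add tax to price:
$39 + $4.68 = $43.68

$43.68


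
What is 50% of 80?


Convert percentage to decimal:
50% = 0.5
Multiply:
80 x 0.5 = 40

40


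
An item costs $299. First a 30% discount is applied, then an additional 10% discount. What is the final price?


First discount:
30% of $299 = $89.70
Price after first discount:
$299 - $89.70 = $209.30
Second discount:
10% of $209.30 = $20.93
Final price:
$209.30 - $20.93 = $188.37

$188.37


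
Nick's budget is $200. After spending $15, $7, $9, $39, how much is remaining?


Add up expenses:
$15 + $7 + $9 + $39 = $70
Subtract from budget:
$200 - $70 = $130

$130
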